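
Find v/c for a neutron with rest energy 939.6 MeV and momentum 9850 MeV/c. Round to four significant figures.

0.9955

pc/(mc²) = 9850/939.6 = 10.483 = βγ = β/√(1−β²).
So β² = x²/(1 + x²) with x = 10.483: x² = 109.893, β² = 109.893/110.893 = 0.990982, β = 0.9955.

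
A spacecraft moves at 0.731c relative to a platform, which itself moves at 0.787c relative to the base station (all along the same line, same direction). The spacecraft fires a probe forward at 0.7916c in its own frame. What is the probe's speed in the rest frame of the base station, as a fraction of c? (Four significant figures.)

First combine the probe and spacecraft (S''→S'): u₁ = (0.7916 + 0.731)/(1 + 0.7916×0.731) = 1.5226/1.5786596 = 0.96449.
Then combine with the platform (S'→S): u = (0.96449 + 0.787)/(1 + 0.96449×0.787) = 1.75149/1.75905363 = 0.9957.

0.9957c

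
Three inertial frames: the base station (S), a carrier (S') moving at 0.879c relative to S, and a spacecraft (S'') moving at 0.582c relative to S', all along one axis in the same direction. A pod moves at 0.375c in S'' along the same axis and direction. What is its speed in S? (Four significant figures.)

First combine the pod and spacecraft (S''→S'): u₁ = (0.375 + 0.582)/(1 + 0.375×0.582) = 0.957/1.21825 = 0.78555.
Then combine with the carrier (S'→S): u = (0.78555 + 0.879)/(1 + 0.78555×0.879) = 1.66455/1.69049845 = 0.98465.

0.9847c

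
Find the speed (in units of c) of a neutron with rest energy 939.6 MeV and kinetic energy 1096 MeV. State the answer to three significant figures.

0.887c

K = (γ−1)mc², so γ = 1 + 1096/939.6 = 2.1665.
Then v/c = √(1 − γ⁻²) = √(1 − 0.213051) = √0.786949 = 0.887.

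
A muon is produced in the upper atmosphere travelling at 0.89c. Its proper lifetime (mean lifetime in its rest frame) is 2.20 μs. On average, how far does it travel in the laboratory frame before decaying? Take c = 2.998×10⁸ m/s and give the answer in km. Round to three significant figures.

1.29 km

With β = 0.89, γ = 1/√(1 − 0.89²) = 1/√0.2079 = 2.1932.
Lab-frame lifetime: Δt = γτ = 2.1932 × 2.20 μs = 4.825 μs.
Distance: d = vΔt = 0.89 × 2.998×10⁸ m/s × 4.8250×10^-6 s = 1290 m = 1.29 km.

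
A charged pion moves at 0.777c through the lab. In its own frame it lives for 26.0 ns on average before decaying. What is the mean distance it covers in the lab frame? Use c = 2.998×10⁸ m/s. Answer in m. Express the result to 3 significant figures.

9.62 m

β² = 0.603729, so γ = 1/√0.396271 = 1.5886.
Lab-frame lifetime: Δt = γτ = 1.5886 × 26.0 ns = 41.304 ns.
Distance: d = vΔt = 0.777 × 2.998×10⁸ m/s × 4.1304×10^-8 s = 9.62 m.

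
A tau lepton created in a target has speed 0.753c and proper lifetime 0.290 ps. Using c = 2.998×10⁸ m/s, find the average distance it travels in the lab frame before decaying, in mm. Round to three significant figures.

0.0995 mm

Lorentz factor: γ = (1 − 0.567009)^(−1/2) = 1.5197.
Lab-frame lifetime: Δt = γτ = 1.5197 × 0.290 ps = 0.44071 ps.
Distance: d = vΔt = 0.753 × 2.998×10⁸ m/s × 4.4071×10^-13 s = 9.95×10^-5 m = 0.0995 mm.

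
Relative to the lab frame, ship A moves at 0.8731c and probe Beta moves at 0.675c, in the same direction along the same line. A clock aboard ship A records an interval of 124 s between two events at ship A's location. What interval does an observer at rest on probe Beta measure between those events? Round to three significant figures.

Speed of ship A in probe Beta's frame: u = (v_A − v_B)/(1 − v_A v_B/c²) = (0.8731 − 0.675)/(1 − 0.8731×0.675) = 0.1981/0.4106575 = 0.4824; |u| = 0.4824c.
At |u| = 0.4824c, γ = (1 − 0.23271)^(−1/2) = 1.1416.
Ship A's interval is proper; time dilation gives Δt_B = γΔτ = 1.1416 × 124 s = 142 s.

142 s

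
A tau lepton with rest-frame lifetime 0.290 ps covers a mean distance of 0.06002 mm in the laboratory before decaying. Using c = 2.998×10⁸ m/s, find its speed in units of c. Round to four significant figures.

Let x = d/(cτ) = 6.002×10^-5 m / (2.998×10⁸ m/s × 2.900×10^-13 s) = 0.69035. Since d = βγcτ, x = βγ = β/√(1−β²).
Solving: β² = x²/(1+x²) = 0.476583/1.476583 = 0.322761, so β = 0.5681.

0.5681c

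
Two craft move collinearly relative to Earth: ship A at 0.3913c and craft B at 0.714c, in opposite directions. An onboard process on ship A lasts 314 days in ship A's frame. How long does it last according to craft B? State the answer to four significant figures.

The velocity of ship A relative to craft B is (0.3913 + 0.714)c / (1 + 0.3913×0.714) = 0.86393c; relative speed 0.86393c.
At |u| = 0.86393c, γ = (1 − 0.746375)^(−1/2) = 1.9857.
Ship A's interval is proper; time dilation gives Δt_B = γΔτ = 1.9857 × 314 days = 623.5 days.

623.5 days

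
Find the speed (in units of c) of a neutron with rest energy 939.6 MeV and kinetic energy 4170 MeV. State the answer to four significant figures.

γ = 1 + K/(mc²) = 1 + 4170/939.6 = 5.4381.
β = √(1 − 1/γ²) = √(1 − 0.0338147) = √0.9661853 = 0.9829.

0.9829c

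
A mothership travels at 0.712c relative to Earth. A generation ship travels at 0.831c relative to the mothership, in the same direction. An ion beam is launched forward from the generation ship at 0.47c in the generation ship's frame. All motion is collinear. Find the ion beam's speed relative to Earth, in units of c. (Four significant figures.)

0.9889c

First combine the ion beam and generation ship (S''→S'): u₁ = (0.47 + 0.831)/(1 + 0.47×0.831) = 1.301/1.39057 = 0.93559.
Then combine with the mothership (S'→S): u = (0.93559 + 0.712)/(1 + 0.93559×0.712) = 1.64759/1.66614008 = 0.98887.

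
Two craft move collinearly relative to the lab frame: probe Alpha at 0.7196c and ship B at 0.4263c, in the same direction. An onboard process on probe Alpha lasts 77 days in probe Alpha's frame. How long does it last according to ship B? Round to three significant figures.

Speed of probe Alpha in ship B's frame: u = (v_A − v_B)/(1 − v_A v_B/c²) = (0.7196 − 0.4263)/(1 − 0.7196×0.4263) = 0.2933/0.69323452 = 0.42309; |u| = 0.42309c.
γ for this relative speed: γ = 1/√(1 − 0.179005) = 1.1036.
Probe Alpha's interval is proper; time dilation gives Δt_B = γΔτ = 1.1036 × 77 days = 85.0 days.

85.0 days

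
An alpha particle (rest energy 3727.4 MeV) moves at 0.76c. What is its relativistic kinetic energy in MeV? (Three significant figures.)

With β = 0.76, γ = 1/√(1 − 0.76²) = 1/√0.4224 = 1.53864.
Kinetic energy: K = (γ − 1)mc² = (1.53864 − 1) × 3727.4 MeV = 0.53864 × 3727.4 = 2010 MeV.

2010 MeV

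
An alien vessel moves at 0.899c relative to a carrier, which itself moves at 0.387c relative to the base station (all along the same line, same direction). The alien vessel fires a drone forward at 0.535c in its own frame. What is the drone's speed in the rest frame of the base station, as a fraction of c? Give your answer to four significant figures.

0.9859c

First combine the drone and alien vessel (S''→S'): u₁ = (0.535 + 0.899)/(1 + 0.535×0.899) = 1.434/1.480965 = 0.96829.
Then combine with the carrier (S'→S): u = (0.96829 + 0.387)/(1 + 0.96829×0.387) = 1.35529/1.37472823 = 0.98586.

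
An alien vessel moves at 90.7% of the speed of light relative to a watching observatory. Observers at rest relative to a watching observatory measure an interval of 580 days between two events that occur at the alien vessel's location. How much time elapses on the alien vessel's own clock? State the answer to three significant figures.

γ = 1/√(1 − β²) = 1/√(1 − 0.822649) = 1/√0.177351 = 1/0.421131 = 2.3746.
The alien vessel's clock runs slow as seen from a watching observatory, so Δτ = Δt/γ = 580/2.3746 = 244 days.

244 days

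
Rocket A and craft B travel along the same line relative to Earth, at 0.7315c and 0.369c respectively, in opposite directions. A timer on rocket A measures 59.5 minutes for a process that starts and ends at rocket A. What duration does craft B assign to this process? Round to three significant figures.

119 minutes

The velocity of rocket A relative to craft B is (0.7315 + 0.369)c / (1 + 0.7315×0.369) = 0.86659c; relative speed 0.86659c.
γ for this relative speed: γ = 1/√(1 − 0.750978) = 2.0039.
The clock on rocket A records proper time, so craft B measures Δt = γΔτ = 2.0039 × 59.5 = 119 minutes.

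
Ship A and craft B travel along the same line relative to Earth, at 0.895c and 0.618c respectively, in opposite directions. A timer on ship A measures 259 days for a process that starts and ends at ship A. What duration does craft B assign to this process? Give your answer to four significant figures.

1147 days

Speed of ship A in craft B's frame: u = (v_A + v_B)/(1 + v_A v_B/c²) = (0.895 + 0.618)/(1 + 0.895×0.618) = 1.513/1.55311 = 0.97417; |u| = 0.97417c.
At |u| = 0.97417c, γ = (1 − 0.949007)^(−1/2) = 4.4284.
Ship A's interval is proper; time dilation gives Δt_B = γΔτ = 4.4284 × 259 days = 1147 days.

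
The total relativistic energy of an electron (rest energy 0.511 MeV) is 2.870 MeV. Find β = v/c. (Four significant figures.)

0.9840

Total energy E = γmc² gives γ = 2.870/0.511 = 5.6164.
Hence β = √(1 − 1/γ²) = √(1 − 0.0317018) = √0.9682982 = 0.9840.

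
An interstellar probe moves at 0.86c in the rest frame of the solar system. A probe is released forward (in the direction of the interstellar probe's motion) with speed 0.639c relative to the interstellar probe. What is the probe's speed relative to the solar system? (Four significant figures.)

0.9674c

Relativistic velocity addition: u = (u' + v)/(1 + u'v/c²), with u' = 0.639c and v = 0.86c.
Numerator: 0.639 + 0.86 = 1.499. Denominator: 1 + (0.639)(0.86) = 1.54954.
u = 1.499/1.54954 = 0.96738, so the speed is 0.9674c.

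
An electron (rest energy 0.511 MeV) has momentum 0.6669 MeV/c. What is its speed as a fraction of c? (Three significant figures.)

βγ = pc/(mc²) = 0.6669/0.511 = 1.3051.
Since γ² = 1 + (βγ)² = 2.70329, γ = √2.70329 = 1.64417, and β = (βγ)/γ = 1.3051/1.64417 = 0.794.

0.794c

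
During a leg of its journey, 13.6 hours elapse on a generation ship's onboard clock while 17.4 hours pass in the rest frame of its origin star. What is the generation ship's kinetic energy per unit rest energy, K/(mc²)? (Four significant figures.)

The time-dilation ratio gives γ = 17.4/13.6 = 1.27941.
K/(mc²) = γ − 1 = 1.27941 − 1 = 0.2794.

0.2794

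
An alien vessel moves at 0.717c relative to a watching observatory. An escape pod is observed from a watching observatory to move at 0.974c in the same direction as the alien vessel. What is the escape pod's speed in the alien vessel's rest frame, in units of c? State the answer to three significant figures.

Transform to the alien vessel's frame: u' = (u − v)/(1 − uv/c²).
u' = (0.974 − 0.717)/(1 − 0.974×0.717) = 0.257/0.301642 = 0.852.
Speed in the alien vessel's frame: 0.852c (in the same direction).

0.852c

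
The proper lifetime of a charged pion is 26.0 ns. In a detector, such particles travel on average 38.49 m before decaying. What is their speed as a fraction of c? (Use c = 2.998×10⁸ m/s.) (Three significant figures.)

Let x = d/(cτ) = 38.49 m / (2.998×10⁸ m/s × 2.600×10^-8 s) = 4.9379. Since d = βγcτ, x = βγ = β/√(1−β²).
Solving: β² = x²/(1+x²) = 24.3829/25.3829 = 0.960603, so β = 0.980.

0.980c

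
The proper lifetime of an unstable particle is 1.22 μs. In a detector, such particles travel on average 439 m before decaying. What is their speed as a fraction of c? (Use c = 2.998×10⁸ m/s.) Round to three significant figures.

0.768c

Let x = d/(cτ) = 439.0 m / (2.998×10⁸ m/s × 1.220×10^-6 s) = 1.2003. Since d = βγcτ, x = βγ = β/√(1−β²).
Solving: β² = x²/(1+x²) = 1.44072/2.44072 = 0.590285, so β = 0.768.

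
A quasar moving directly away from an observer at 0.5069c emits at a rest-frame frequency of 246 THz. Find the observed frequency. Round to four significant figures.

Relativistic Doppler (source moving away): f_obs = f_src · √((1−β)/(1+β)).
With β = 0.5069: factor = √(0.4931/1.5069) = 0.57204.
f_obs = 246 × 0.57204 = 140.7 THz.

140.7 THz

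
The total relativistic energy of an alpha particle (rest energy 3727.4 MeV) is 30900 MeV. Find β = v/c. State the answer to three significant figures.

Total energy E = γmc² gives γ = 30900/3727.4 = 8.29.
Hence β = √(1 − 1/γ²) = √(1 − 0.0145509) = √0.9854491 = 0.993.

0.993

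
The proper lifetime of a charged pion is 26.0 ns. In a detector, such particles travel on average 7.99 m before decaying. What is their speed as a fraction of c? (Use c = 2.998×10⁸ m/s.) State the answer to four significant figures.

Let x = d/(cτ) = 7.990 m / (2.998×10⁸ m/s × 2.600×10^-8 s) = 1.025. Since d = βγcτ, x = βγ = β/√(1−β²).
Solving: β² = x²/(1+x²) = 1.05062/2.05062 = 0.512343, so β = 0.7158.

0.7158c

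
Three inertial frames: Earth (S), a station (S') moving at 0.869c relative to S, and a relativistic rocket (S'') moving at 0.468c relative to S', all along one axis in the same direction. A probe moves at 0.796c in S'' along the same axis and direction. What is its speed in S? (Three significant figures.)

0.994c

Apply u = (u'+v)/(1+u'v) twice. Probe in the station frame: (0.796+0.468)/(1+0.796·0.468) = 1.264/1.372528 = 0.92093c.
That velocity, transformed to the rest frame of Earth: (0.92093+0.869)/(1+0.92093·0.869) = 1.78993/1.80028817 = 0.99425c.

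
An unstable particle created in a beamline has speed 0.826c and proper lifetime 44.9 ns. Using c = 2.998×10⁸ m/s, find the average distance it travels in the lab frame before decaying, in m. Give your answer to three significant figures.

19.7 m

γ = 1/√(1 − β²) = 1/√(1 − 0.682276) = 1/√0.317724 = 1/0.56367 = 1.7741.
Lab-frame lifetime: Δt = γτ = 1.7741 × 44.9 ns = 79.657 ns.
Distance: d = vΔt = 0.826 × 2.998×10⁸ m/s × 7.9657×10^-8 s = 19.7 m.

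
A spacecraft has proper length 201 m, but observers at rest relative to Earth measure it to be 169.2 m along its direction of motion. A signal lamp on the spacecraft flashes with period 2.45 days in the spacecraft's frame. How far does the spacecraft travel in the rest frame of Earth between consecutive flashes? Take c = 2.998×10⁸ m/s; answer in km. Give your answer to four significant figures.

γ = L₀/L = 201/169.2 = 1.18794.
β = √(1 − 1/γ²) = 0.5398. Lab-frame period = γτ = 1.18794×2.45 days = 2.9105 days. Distance = βc × γτ = 0.5398 × 2.998×10⁸ m/s × 251467.2 s = 4.0695×10^13 m = 4.070×10^10 km.

4.070×10^10 km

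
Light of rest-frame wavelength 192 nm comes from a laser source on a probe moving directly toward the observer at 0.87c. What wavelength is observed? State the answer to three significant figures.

50.6 nm

Relativistic Doppler for wavelength: λ_obs = λ_src · √((1−β)/(1+β)).
With β = 0.87: factor = √(0.13/1.87) = 0.26366.
λ_obs = 192 × 0.26366 = 50.6 nm.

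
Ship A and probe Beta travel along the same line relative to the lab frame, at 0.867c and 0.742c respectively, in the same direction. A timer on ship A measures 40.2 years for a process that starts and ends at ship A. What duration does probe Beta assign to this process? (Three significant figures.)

Speed of ship A in probe Beta's frame: u = (v_A − v_B)/(1 − v_A v_B/c²) = (0.867 − 0.742)/(1 − 0.867×0.742) = 0.125/0.356686 = 0.35045; |u| = 0.35045c.
At |u| = 0.35045c, γ = (1 − 0.122815)^(−1/2) = 1.0677.
The clock on ship A records proper time, so probe Beta measures Δt = γΔτ = 1.0677 × 40.2 = 42.9 years.

42.9 years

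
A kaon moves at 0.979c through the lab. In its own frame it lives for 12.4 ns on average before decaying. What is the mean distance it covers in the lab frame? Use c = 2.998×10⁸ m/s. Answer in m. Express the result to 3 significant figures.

γ = 1/√(1 − β²) = 1/√(1 − 0.958441) = 1/√0.041559 = 1/0.20386 = 4.9053.
Lab-frame lifetime: Δt = γτ = 4.9053 × 12.4 ns = 60.826 ns.
Distance: d = vΔt = 0.979 × 2.998×10⁸ m/s × 6.0826×10^-8 s = 17.9 m.

17.9 m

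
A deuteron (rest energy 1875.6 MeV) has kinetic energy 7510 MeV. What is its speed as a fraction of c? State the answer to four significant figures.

0.9798c

K = (γ−1)mc², so γ = 1 + 7510/1875.6 = 5.0041.
Then v/c = √(1 − γ⁻²) = √(1 − 0.0399345) = √0.9600655 = 0.9798.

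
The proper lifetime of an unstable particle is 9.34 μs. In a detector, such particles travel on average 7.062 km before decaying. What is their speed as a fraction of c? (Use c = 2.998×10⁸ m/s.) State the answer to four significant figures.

Lab distance = (lab lifetime)·v = γτ·βc, so βγ = d/(cτ) = 7062/(2.998×10⁸ × 9.340×10^-6) = 2.522.
With βγ = 2.522: γ² = 1 + (βγ)² = 7.36048, and β = (βγ)/γ = 2.522/2.71302 = 0.9296.

0.9296c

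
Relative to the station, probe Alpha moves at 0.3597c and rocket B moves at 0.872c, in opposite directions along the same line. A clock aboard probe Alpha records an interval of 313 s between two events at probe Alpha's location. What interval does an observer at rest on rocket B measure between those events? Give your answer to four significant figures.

Transform probe Alpha's velocity into rocket B's frame: (0.3597 + 0.872)/(1 + 0.3597·0.872) = 1.2317/1.3136584, so the relative speed is 0.93761c.
γ for this relative speed: γ = 1/√(1 − 0.879113) = 2.8761.
The clock on probe Alpha records proper time, so rocket B measures Δt = γΔτ = 2.8761 × 313 = 900.2 s.

900.2 s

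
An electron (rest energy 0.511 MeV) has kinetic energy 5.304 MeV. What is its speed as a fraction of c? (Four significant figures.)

0.9961c

K = (γ−1)mc², so γ = 1 + 5.304/0.511 = 11.38.
Then v/c = √(1 − γ⁻²) = √(1 − 0.00772175) = √0.99227825 = 0.9961.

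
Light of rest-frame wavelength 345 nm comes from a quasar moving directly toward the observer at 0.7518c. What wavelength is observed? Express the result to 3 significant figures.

Relativistic Doppler for wavelength: λ_obs = λ_src · √((1−β)/(1+β)).
With β = 0.7518: factor = √(0.2482/1.7518) = 0.37641.
λ_obs = 345 × 0.37641 = 130 nm.

130 nm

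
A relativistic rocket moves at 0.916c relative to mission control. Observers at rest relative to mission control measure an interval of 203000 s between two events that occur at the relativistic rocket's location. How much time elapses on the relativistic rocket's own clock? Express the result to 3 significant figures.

81400 s

With β = 0.916, γ = 1/√(1 − 0.916²) = 1/√0.160944 = 2.4927.
The moving clock records proper time: Δτ = Δt/γ = 203000/2.4927 = 81400 s.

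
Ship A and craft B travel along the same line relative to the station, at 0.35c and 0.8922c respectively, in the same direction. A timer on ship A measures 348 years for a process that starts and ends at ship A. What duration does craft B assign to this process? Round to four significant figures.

565.7 years

Speed of ship A in craft B's frame: u = (v_A − v_B)/(1 − v_A v_B/c²) = (0.35 − 0.8922)/(1 − 0.35×0.8922) = −0.5422/0.68773 = −0.78839; |u| = 0.78839c.
At |u| = 0.78839c, γ = (1 − 0.621559)^(−1/2) = 1.6256.
The clock on ship A records proper time, so craft B measures Δt = γΔτ = 1.6256 × 348 = 565.7 years.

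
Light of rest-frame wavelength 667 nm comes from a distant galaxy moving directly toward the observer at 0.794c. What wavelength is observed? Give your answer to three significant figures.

226 nm

Relativistic Doppler for wavelength: λ_obs = λ_src · √((1−β)/(1+β)).
With β = 0.794: factor = √(0.206/1.794) = 0.33886.
λ_obs = 667 × 0.33886 = 226 nm.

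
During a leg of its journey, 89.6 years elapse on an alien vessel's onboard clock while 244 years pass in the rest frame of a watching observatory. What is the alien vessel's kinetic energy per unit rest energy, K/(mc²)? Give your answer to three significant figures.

γ = Δt/Δτ = 244/89.6 = 2.72321.
Since K = (γ−1)mc², K/(mc²) = 2.72321 − 1 = 1.72.

1.72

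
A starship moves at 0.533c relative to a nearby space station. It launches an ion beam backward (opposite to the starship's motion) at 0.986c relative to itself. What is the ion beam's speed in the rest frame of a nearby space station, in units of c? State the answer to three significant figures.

Relativistic velocity addition: u = (u' + v)/(1 + u'v/c²), with u' = −0.986c and v = 0.533c.
Numerator: −0.986 + 0.533 = −0.453. Denominator: 1 + (−0.986)(0.533) = 0.474462.
u = −0.453/0.474462 = −0.95477, so the speed is 0.955c.

0.955c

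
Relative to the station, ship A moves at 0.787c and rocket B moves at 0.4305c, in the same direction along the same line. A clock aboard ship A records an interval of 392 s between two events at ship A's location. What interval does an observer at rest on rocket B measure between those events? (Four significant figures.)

465.5 s

Speed of ship A in rocket B's frame: u = (v_A − v_B)/(1 − v_A v_B/c²) = (0.787 − 0.4305)/(1 − 0.787×0.4305) = 0.3565/0.6611965 = 0.53917; |u| = 0.53917c.
At |u| = 0.53917c, γ = (1 − 0.290704)^(−1/2) = 1.1874.
The clock on ship A records proper time, so rocket B measures Δt = γΔτ = 1.1874 × 392 = 465.5 s.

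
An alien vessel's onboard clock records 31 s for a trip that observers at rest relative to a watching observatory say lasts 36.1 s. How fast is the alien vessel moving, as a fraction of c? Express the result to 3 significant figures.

γ = Δt/Δτ = 36.1/31 = 1.1645.
β = √(1 − 1/γ²) = √(1 − 0.73743) = √0.26257 = 0.512.

0.512c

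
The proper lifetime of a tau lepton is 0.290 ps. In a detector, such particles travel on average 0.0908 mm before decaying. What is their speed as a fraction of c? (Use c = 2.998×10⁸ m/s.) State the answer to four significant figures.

Let x = d/(cτ) = 9.080×10^-5 m / (2.998×10⁸ m/s × 2.900×10^-13 s) = 1.0444. Since d = βγcτ, x = βγ = β/√(1−β²).
Solving: β² = x²/(1+x²) = 1.09077/2.09077 = 0.521707, so β = 0.7223.

0.7223c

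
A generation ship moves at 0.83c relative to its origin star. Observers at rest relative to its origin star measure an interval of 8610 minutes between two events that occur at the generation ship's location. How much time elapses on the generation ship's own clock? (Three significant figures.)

Lorentz factor: γ = (1 − 0.6889)^(−1/2) = 1.7929.
The moving clock records proper time: Δτ = Δt/γ = 8610/1.7929 = 4800 minutes.

4800 minutes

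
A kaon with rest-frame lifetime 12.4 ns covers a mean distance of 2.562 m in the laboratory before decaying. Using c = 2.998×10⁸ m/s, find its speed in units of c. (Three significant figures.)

Let x = d/(cτ) = 2.562 m / (2.998×10⁸ m/s × 1.240×10^-8 s) = 0.68917. Since d = βγcτ, x = βγ = β/√(1−β²).
Solving: β² = x²/(1+x²) = 0.474955/1.474955 = 0.322013, so β = 0.567.

0.567c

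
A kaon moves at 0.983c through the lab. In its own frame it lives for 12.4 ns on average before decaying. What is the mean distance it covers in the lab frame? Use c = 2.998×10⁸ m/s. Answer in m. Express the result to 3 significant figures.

19.9 m

With β = 0.983, γ = 1/√(1 − 0.983²) = 1/√0.033711 = 5.4465.
Lab-frame lifetime: Δt = γτ = 5.4465 × 12.4 ns = 67.537 ns.
Distance: d = vΔt = 0.983 × 2.998×10⁸ m/s × 6.7537×10^-8 s = 19.9 m.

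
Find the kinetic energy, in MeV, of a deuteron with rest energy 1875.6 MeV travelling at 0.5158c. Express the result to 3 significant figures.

314 MeV

γ = 1/√(1 − β²) = 1/√(1 − 0.26604964) = 1/√0.73395036 = 1/0.856709 = 1.16726.
Kinetic energy: K = (γ − 1)mc² = (1.16726 − 1) × 1875.6 MeV = 0.16726 × 1875.6 = 314 MeV.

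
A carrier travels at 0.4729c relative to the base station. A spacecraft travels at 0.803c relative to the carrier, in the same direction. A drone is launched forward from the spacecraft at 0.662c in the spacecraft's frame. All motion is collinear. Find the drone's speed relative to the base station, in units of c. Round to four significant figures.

Apply u = (u'+v)/(1+u'v) twice. Drone in the carrier frame: (0.662+0.803)/(1+0.662·0.803) = 1.465/1.531586 = 0.95652c.
That velocity, transformed to the rest frame of the base station: (0.95652+0.4729)/(1+0.95652·0.4729) = 1.42942/1.452338308 = 0.98422c.

0.9842c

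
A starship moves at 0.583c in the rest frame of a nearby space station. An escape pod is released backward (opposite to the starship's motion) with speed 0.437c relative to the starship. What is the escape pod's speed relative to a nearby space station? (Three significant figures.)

In units of c, u = (u' + v)/(1 + u'v) with u' = −0.437 and v = 0.583.
Numerator: −0.437 + 0.583 = 0.146. Denominator: 1 + (−0.437)(0.583) = 0.745229.
u = 0.146/0.745229 = 0.19591, so the speed is 0.196c.

0.196c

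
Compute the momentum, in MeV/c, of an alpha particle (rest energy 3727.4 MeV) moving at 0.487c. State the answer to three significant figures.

With β = 0.487, γ = 1/√(1 − 0.487²) = 1/√0.762831 = 1.1449.
Momentum: p = γβ·mc = 1.1449 × 0.487 × 3727.4 MeV/c = 2080 MeV/c.

2080 MeV/c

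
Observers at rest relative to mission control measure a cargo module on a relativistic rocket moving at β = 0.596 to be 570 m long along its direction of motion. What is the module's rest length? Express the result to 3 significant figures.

710 m

With β = 0.596, γ = 1/√(1 − 0.596²) = 1/√0.644784 = 1.2454.
Proper length: L₀ = γ·L = 1.2454 × 570 = 710 m.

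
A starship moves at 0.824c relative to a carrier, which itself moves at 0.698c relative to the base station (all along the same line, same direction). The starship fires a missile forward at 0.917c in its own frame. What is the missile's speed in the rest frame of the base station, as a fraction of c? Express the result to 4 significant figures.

0.9985c

Compose velocities in two stages. Stage 1 (into S'): u₁ = (0.917+0.824)/(1+0.917×0.824) = 0.99168.
Stage 2 (into S): u = (0.99168+0.698)/(1+0.99168×0.698) = 0.99852, so the speed is 0.9985c.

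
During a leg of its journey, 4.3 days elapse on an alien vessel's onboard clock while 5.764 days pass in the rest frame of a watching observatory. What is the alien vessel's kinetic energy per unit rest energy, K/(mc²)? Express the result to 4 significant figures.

0.3405

γ = Δt/Δτ = 5.764/4.3 = 1.34047.
Since K = (γ−1)mc², K/(mc²) = 1.34047 − 1 = 0.3405.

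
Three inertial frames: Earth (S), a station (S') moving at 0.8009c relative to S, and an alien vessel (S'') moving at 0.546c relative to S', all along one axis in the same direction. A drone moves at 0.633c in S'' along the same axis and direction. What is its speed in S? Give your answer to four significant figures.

0.9855c

Compose velocities in two stages. Stage 1 (into S'): u₁ = (0.633+0.546)/(1+0.633×0.546) = 0.87618.
Stage 2 (into S): u = (0.87618+0.8009)/(1+0.87618×0.8009) = 0.98551, so the speed is 0.9855c.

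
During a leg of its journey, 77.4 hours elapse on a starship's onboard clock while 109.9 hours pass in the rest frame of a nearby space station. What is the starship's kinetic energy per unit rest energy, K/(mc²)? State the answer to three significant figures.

The time-dilation ratio gives γ = 109.9/77.4 = 1.4199.
K/(mc²) = γ − 1 = 1.4199 − 1 = 0.420.

0.420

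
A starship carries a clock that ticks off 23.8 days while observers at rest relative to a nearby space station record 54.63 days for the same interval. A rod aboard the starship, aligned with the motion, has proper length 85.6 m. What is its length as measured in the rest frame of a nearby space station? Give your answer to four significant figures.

The time-dilation ratio gives γ = 54.63/23.8 = 2.29538.
The rod contracts by the same γ: 85.6 m / 2.29538 = 37.29 m.

37.29 m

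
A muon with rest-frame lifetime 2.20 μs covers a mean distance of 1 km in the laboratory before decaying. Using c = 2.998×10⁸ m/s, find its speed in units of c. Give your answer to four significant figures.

Lab distance = (lab lifetime)·v = γτ·βc, so βγ = d/(cτ) = 1000/(2.998×10⁸ × 2.200×10^-6) = 1.5162.
With βγ = 1.5162: γ² = 1 + (βγ)² = 3.29886, and β = (βγ)/γ = 1.5162/1.81628 = 0.8348.

0.8348c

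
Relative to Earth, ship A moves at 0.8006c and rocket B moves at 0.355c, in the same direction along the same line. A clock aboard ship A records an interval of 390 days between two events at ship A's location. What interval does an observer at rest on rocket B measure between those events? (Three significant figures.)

498 days

The velocity of ship A relative to rocket B is (0.8006 − 0.355)c / (1 − 0.8006×0.355) = 0.62253c; relative speed 0.62253c.
γ for this relative speed: γ = 1/√(1 − 0.387544) = 1.2778.
The clock on ship A records proper time, so rocket B measures Δt = γΔτ = 1.2778 × 390 = 498 days.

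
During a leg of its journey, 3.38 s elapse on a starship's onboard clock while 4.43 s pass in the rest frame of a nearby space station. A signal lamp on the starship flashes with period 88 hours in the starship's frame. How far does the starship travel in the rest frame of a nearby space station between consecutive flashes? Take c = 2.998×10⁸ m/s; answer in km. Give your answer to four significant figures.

8.047×10^10 km

The time-dilation ratio gives γ = 4.43/3.38 = 1.31065.
β = √(1 − 1/γ²) = 0.64642. Lab-frame period = γτ = 1.31065×88 hours = 115.34 hours. Distance = βc × γτ = 0.64642 × 2.998×10⁸ m/s × 415224 s = 8.0469×10^13 m = 8.047×10^10 km.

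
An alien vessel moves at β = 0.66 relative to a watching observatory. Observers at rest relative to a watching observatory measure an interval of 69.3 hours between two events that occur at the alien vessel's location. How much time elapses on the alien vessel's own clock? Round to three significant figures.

52.1 hours

β² = 0.4356, so γ = 1/√0.5644 = 1.3311.
The moving clock records proper time: Δτ = Δt/γ = 69.3/1.3311 = 52.1 hours.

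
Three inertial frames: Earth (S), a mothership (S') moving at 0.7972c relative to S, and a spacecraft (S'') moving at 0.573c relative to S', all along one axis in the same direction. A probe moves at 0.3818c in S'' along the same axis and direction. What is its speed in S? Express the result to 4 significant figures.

0.9730c

Apply u = (u'+v)/(1+u'v) twice. Probe in the mothership frame: (0.3818+0.573)/(1+0.3818·0.573) = 0.9548/1.2187714 = 0.78341c.
That velocity, transformed to the rest frame of Earth: (0.78341+0.7972)/(1+0.78341·0.7972) = 1.58061/1.624534452 = 0.97296c.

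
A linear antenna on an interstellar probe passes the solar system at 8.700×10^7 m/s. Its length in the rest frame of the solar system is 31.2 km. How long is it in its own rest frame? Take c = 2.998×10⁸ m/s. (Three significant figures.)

32.6 km

β = v/c = (8.700×10^7 m/s)/(2.998×10⁸ m/s) = 0.290193.
β² = 0.08421198, so γ = 1/√0.915788 = 1.045.
Proper length: L₀ = γ·L = 1.045 × 31.2 = 32.6 km.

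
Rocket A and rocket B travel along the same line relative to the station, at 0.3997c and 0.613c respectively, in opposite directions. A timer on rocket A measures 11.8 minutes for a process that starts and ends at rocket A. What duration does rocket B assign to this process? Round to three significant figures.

20.3 minutes

Speed of rocket A in rocket B's frame: u = (v_A + v_B)/(1 + v_A v_B/c²) = (0.3997 + 0.613)/(1 + 0.3997×0.613) = 1.0127/1.2450161 = 0.8134; |u| = 0.8134c.
At |u| = 0.8134c, γ = (1 − 0.66162)^(−1/2) = 1.7191.
Rocket A's interval is proper; time dilation gives Δt_B = γΔτ = 1.7191 × 11.8 minutes = 20.3 minutes.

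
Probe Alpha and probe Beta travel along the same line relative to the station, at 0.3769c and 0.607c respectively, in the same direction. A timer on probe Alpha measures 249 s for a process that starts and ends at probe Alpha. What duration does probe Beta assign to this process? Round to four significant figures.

260.9 s

The velocity of probe Alpha relative to probe Beta is (0.3769 − 0.607)c / (1 − 0.3769×0.607) = −0.29836c; relative speed 0.29836c.
γ for this relative speed: γ = 1/√(1 − 0.0890187) = 1.0477.
Probe Alpha's interval is proper; time dilation gives Δt_B = γΔτ = 1.0477 × 249 s = 260.9 s.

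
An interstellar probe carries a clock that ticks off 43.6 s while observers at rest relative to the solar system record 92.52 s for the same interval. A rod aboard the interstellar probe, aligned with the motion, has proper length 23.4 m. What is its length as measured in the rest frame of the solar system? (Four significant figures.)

From Δt = γΔτ: γ = 92.52/43.6 = 2.12202.
The rod contracts by the same γ: 23.4 m / 2.12202 = 11.03 m.

11.03 m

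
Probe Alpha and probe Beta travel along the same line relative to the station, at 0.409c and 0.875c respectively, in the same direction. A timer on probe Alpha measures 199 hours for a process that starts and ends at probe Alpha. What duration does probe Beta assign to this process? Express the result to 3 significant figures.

Transform probe Alpha's velocity into probe Beta's frame: (0.409 − 0.875)/(1 − 0.409·0.875) = −0.466/0.642125, so the relative speed is 0.72572c.
At |u| = 0.72572c, γ = (1 − 0.52667)^(−1/2) = 1.4535.
Probe Alpha's interval is proper; time dilation gives Δt_B = γΔτ = 1.4535 × 199 hours = 289 hours.

289 hours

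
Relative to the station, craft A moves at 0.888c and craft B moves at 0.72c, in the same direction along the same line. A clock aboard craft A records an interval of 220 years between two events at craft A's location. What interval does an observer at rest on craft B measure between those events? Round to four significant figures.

248.6 years

Transform craft A's velocity into craft B's frame: (0.888 − 0.72)/(1 − 0.888·0.72) = 0.168/0.36064, so the relative speed is 0.46584c.
At |u| = 0.46584c, γ = (1 − 0.217007)^(−1/2) = 1.1301.
Craft A's interval is proper; time dilation gives Δt_B = γΔτ = 1.1301 × 220 years = 248.6 years.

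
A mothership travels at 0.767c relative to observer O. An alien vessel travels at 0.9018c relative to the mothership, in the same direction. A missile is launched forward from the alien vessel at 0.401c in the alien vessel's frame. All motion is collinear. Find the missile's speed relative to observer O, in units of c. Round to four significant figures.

0.9942c

First combine the missile and alien vessel (S''→S'): u₁ = (0.401 + 0.9018)/(1 + 0.401×0.9018) = 1.3028/1.3616218 = 0.9568.
Then combine with the mothership (S'→S): u = (0.9568 + 0.767)/(1 + 0.9568×0.767) = 1.7238/1.7338656 = 0.99419.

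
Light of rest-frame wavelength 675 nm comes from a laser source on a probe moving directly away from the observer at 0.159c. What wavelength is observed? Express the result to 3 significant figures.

Relativistic Doppler for wavelength: λ_obs = λ_src · √((1+β)/(1−β)).
With β = 0.159: factor = √(1.159/0.841) = 1.1739.
λ_obs = 675 × 1.1739 = 792 nm.

792 nm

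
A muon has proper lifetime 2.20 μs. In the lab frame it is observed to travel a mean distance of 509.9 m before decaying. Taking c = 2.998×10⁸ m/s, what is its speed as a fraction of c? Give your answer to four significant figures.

0.6116c

Let x = d/(cτ) = 509.9 m / (2.998×10⁸ m/s × 2.200×10^-6 s) = 0.77309. Since d = βγcτ, x = βγ = β/√(1−β²).
Solving: β² = x²/(1+x²) = 0.597668/1.597668 = 0.374088, so β = 0.6116.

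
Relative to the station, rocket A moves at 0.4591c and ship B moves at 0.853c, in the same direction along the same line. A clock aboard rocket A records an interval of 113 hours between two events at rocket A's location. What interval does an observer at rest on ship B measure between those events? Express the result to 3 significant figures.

148 hours

The velocity of rocket A relative to ship B is (0.4591 − 0.853)c / (1 − 0.4591×0.853) = −0.64745c; relative speed 0.64745c.
At |u| = 0.64745c, γ = (1 − 0.419192)^(−1/2) = 1.3122.
Rocket A's interval is proper; time dilation gives Δt_B = γΔτ = 1.3122 × 113 hours = 148 hours.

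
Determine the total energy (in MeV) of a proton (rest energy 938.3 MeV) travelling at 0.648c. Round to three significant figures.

1230 MeV

γ = 1/√(1 − β²) = 1/√(1 − 0.419904) = 1/√0.580096 = 1/0.76164 = 1.313.
Total energy: E = γmc² = 1.313 × 938.3 MeV = 1230 MeV.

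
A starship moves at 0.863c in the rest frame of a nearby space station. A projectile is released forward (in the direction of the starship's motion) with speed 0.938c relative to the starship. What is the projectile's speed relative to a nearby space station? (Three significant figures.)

0.995c

Relativistic velocity addition: u = (u' + v)/(1 + u'v/c²), with u' = 0.938c and v = 0.863c.
Numerator: 0.938 + 0.863 = 1.801. Denominator: 1 + (0.938)(0.863) = 1.809494.
u = 1.801/1.809494 = 0.99531, so the speed is 0.995c.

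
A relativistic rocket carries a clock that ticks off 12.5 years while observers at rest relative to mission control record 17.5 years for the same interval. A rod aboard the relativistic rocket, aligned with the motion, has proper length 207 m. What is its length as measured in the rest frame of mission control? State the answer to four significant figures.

147.9 m

The time-dilation ratio gives γ = 17.5/12.5 = 1.4.
The rod contracts by the same γ: 207 m / 1.4 = 147.9 m.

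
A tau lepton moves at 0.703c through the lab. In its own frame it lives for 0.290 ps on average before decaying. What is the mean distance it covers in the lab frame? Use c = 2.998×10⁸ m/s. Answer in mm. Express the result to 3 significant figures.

Lorentz factor: γ = (1 − 0.494209)^(−1/2) = 1.4061.
Lab-frame lifetime: Δt = γτ = 1.4061 × 0.290 ps = 0.40777 ps.
Distance: d = vΔt = 0.703 × 2.998×10⁸ m/s × 4.0777×10^-13 s = 8.59×10^-5 m = 0.0859 mm.

0.0859 mm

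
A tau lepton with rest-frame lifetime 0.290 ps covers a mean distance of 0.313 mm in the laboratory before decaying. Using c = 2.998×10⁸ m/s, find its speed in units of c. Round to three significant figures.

0.964c

d = βγcτ ⇒ βγ = d/(cτ) = 3.130×10^-4 m / (8.6942×10^-5 m) = 3.6001.
β = (βγ)/√(1+(βγ)²) = 3.6001/√13.9607 = 0.964.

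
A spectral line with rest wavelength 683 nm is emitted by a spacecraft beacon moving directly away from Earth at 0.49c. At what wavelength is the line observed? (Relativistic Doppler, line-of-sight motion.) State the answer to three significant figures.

Relativistic Doppler for wavelength: λ_obs = λ_src · √((1+β)/(1−β)).
With β = 0.49: factor = √(1.49/0.51) = 1.7093.
λ_obs = 683 × 1.7093 = 1170 nm.

1170 nm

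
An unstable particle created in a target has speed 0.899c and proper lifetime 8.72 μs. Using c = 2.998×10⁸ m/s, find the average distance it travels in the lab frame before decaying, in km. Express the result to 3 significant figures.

5.37 km

γ = 1/√(1 − β²) = 1/√(1 − 0.808201) = 1/√0.191799 = 1/0.437949 = 2.2834.
Lab-frame lifetime: Δt = γτ = 2.2834 × 8.72 μs = 19.911 μs.
Distance: d = vΔt = 0.899 × 2.998×10⁸ m/s × 1.9911×10^-5 s = 5370 m = 5.37 km.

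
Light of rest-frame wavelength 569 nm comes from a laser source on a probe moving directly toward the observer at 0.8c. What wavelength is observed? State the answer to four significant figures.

Relativistic Doppler for wavelength: λ_obs = λ_src · √((1−β)/(1+β)).
With β = 0.8: factor = √(0.2/1.8) = 0.33333.
λ_obs = 569 × 0.33333 = 189.7 nm.

189.7 nm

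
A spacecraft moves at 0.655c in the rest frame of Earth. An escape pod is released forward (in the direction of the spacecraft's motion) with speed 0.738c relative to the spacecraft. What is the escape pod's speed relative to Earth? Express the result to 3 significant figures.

0.939c

Relativistic velocity addition: u = (u' + v)/(1 + u'v/c²), with u' = 0.738c and v = 0.655c.
Numerator: 0.738 + 0.655 = 1.393. Denominator: 1 + (0.738)(0.655) = 1.48339.
u = 1.393/1.48339 = 0.93907, so the speed is 0.939c.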